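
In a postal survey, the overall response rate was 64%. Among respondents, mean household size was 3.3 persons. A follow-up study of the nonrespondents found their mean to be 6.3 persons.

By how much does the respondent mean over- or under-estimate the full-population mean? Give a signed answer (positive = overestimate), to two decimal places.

-1.08

Nonresponse fraction = 1 − 0.64 = 0.36.
Bias = (nonresponse fraction) × (respondent mean − nonrespondent mean)
     = 0.36 × (3.3 − 6.3) = 0.36 × -3 = -1.08.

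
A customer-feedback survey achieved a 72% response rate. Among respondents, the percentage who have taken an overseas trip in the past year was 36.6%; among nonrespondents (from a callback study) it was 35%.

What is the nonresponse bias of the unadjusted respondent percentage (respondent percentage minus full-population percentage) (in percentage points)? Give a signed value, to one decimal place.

Nonresponse fraction = 1 − 0.72 = 0.28.
Bias = (nonresponse fraction) × (respondent percentage − nonrespondent percentage)
     = 0.28 × (36.6 − 35) = 0.28 × 1.6 = 0.448.

+0.4 percentage points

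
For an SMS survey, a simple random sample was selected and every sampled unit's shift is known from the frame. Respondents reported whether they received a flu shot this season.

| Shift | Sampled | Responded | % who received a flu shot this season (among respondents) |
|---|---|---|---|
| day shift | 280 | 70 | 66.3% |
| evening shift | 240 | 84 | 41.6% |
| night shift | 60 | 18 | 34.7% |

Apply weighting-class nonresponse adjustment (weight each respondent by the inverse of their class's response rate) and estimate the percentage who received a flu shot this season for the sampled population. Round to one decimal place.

Response rates by class: day shift 70/280 = 25%, evening shift 84/240 = 35%, night shift 18/60 = 30%.
Weighting each respondent by the inverse class response rate inflates each class back to its sampled size, so the class weight is n_sampled:
  day shift: 280 × 66.3 = 18,564
  evening shift: 240 × 41.6 = 9984
  night shift: 60 × 34.7 = 2082
Adjusted estimate = 30,630 / 580 = 52.8103 → 52.8%.

52.8%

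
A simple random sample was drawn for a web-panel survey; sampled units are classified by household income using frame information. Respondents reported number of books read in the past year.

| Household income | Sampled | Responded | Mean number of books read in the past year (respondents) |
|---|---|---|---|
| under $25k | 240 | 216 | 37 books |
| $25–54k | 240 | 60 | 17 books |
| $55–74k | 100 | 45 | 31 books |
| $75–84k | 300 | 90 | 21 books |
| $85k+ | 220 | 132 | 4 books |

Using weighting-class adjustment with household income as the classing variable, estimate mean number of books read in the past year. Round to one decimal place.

Class response rates: under $25k 216/240 = 90%, $25–54k 60/240 = 25%, $55–74k 45/100 = 45%, $75–84k 90/300 = 30%, $85k+ 132/220 = 60%.
Weighting each respondent by the inverse class response rate inflates each class back to its sampled size, so the class weight is n_sampled:
  under $25k: 240 × 37 = 8880
  $25–54k: 240 × 17 = 4080
  $55–74k: 100 × 31 = 3100
  $75–84k: 300 × 21 = 6300
  $85k+: 220 × 4 = 880
Adjusted estimate = 23,240 / 1,100 = 21.1273 → 21.1.

21.1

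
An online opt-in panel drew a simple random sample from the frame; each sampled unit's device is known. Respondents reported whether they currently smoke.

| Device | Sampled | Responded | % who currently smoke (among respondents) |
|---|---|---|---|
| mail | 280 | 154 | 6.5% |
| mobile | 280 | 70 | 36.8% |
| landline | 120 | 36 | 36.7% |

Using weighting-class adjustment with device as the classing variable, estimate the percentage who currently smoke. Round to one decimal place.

Response rates by class: mail 154/280 = 55%, mobile 70/280 = 25%, landline 36/120 = 30%.
Each respondent's weight = sampled/responded in their class; summing within a class gives n_sampled, so:
  mail: 280 × 6.5 = 1820
  mobile: 280 × 36.8 = 10,304
  landline: 120 × 36.7 = 4404
Adjusted estimate = 16,528 / 680 = 24.3059 → 24.3%.

24.3%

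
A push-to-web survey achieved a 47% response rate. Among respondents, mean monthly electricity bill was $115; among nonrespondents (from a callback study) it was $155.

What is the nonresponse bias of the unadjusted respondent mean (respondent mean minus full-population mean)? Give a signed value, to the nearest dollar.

-$21

Nonresponse fraction = 1 − 0.47 = 0.53.
Bias = (nonresponse fraction) × (respondent mean − nonrespondent mean)
     = 0.53 × (115 − 155) = 0.53 × -40 = -21.2.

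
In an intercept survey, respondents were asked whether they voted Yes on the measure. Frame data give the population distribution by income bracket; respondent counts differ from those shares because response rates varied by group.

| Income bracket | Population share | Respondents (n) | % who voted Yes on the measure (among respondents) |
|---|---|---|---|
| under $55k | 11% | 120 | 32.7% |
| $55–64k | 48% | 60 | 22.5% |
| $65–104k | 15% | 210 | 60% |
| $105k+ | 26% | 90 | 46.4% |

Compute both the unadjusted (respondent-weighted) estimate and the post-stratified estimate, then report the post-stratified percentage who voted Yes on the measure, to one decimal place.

35.5%

Unadjusted (pooled respondent) estimate weights by respondent counts:
  (120/480)×32.7 + (60/480)×22.5 + (210/480)×60 + (90/480)×46.4 = 45.9375%
Reweighting by population income bracket shares:
  0.11×32.7 + 0.48×22.5 + 0.15×60 + 0.26×46.4 = 35.461%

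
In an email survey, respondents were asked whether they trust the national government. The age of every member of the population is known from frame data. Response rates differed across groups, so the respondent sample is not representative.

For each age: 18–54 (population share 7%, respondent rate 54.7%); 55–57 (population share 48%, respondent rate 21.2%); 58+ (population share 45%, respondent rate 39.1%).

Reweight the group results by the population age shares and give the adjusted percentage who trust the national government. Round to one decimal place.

31.6%

Post-stratification weights by population share, not respondent share:
  18–54: 0.07 × 54.7 = 3.829
  55–57: 0.48 × 21.2 = 10.176
  58+: 0.45 × 39.1 = 17.595
Post-stratified estimate = 31.6 → 31.6%.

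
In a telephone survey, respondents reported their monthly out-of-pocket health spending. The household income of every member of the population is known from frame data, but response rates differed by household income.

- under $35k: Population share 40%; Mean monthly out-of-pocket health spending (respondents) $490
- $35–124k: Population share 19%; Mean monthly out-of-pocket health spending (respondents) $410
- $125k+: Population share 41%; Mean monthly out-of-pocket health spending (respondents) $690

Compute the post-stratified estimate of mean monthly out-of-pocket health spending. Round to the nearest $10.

Weight each group's respondent value by its population share:
  under $35k: 0.4 × 490 = 196
  $35–124k: 0.19 × 410 = 77.9
  $125k+: 0.41 × 690 = 282.9
Post-stratified estimate = 556.8 → $560.

$560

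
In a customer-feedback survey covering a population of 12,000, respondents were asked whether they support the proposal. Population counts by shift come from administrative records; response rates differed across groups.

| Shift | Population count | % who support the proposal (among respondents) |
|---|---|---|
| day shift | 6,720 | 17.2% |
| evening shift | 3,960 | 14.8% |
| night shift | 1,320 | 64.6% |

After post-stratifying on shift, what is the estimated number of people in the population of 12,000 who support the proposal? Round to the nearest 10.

2,590

Apply each group's respondent rate to its population count:
  day shift: 6,720 × 17.2% = 1155.84
  evening shift: 3,960 × 14.8% = 586.08
  night shift: 1,320 × 64.6% = 852.72
Estimated total = 2594.64 → 2,590.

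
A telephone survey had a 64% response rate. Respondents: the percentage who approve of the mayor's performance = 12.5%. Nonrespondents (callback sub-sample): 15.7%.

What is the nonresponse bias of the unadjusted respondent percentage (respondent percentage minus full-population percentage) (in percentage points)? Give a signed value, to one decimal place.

-1.2 percentage points

Nonresponse fraction = 1 − 0.64 = 0.36.
Bias = (nonresponse fraction) × (respondent percentage − nonrespondent percentage)
     = 0.36 × (12.5 − 15.7) = 0.36 × -3.2 = -1.152.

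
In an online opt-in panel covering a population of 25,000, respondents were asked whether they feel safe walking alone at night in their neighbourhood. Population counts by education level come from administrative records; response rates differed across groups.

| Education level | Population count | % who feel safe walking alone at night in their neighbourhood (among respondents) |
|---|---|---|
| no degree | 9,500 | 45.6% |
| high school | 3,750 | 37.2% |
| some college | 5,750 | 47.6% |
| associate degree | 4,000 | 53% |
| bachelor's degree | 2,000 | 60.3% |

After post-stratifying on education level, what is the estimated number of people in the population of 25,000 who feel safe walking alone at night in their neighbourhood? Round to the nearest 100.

11,800

Estimated count per cell = population count × respondent percentage:
  no degree: 9,500 × 45.6% = 4332
  high school: 3,750 × 37.2% = 1395
  some college: 5,750 × 47.6% = 2737
  associate degree: 4,000 × 53% = 2120
  bachelor's degree: 2,000 × 60.3% = 1206
Estimated total = 11,790 → 11,800.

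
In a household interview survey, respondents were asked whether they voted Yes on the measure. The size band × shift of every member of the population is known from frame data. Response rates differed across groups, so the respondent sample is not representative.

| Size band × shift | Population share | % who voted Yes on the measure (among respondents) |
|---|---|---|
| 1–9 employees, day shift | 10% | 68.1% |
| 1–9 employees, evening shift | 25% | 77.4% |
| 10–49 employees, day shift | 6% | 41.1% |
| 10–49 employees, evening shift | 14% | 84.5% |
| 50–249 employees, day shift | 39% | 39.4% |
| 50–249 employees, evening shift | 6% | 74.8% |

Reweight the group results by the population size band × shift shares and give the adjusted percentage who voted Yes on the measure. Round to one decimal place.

60.3%

Each cell contributes population-share × respondent value:
  1–9 employees, day shift: 0.1 × 68.1 = 6.81
  1–9 employees, evening shift: 0.25 × 77.4 = 19.35
  10–49 employees, day shift: 0.06 × 41.1 = 2.466
  10–49 employees, evening shift: 0.14 × 84.5 = 11.83
  50–249 employees, day shift: 0.39 × 39.4 = 15.366
  50–249 employees, evening shift: 0.06 × 74.8 = 4.488
Post-stratified estimate = 60.31 → 60.3%.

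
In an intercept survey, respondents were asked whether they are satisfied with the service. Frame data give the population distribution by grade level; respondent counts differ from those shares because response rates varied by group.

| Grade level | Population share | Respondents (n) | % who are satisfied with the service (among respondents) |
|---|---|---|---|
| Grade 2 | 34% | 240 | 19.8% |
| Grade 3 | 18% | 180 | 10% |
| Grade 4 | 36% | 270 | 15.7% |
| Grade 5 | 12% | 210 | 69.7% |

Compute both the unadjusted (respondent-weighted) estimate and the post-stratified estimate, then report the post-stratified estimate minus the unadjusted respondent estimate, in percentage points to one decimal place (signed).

-5.7 percentage points

Unadjusted (pooled respondent) estimate weights by respondent counts:
  (240/900)×19.8 + (180/900)×10 + (270/900)×15.7 + (210/900)×69.7 = 28.2533%
Post-stratifying to population shares instead:
  0.34×19.8 + 0.18×10 + 0.36×15.7 + 0.12×69.7 = 22.548%
Difference = 22.548 − 28.2533 = -5.7053 pp.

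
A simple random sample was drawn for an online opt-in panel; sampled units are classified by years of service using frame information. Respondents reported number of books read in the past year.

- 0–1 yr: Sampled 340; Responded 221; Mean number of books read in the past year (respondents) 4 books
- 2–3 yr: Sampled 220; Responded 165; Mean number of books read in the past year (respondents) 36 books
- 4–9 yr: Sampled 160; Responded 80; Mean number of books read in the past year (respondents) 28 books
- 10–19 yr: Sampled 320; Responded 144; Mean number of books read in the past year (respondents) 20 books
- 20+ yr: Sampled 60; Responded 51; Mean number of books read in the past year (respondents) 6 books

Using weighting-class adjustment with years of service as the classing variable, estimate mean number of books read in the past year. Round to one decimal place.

Response rates by class: 0–1 yr 221/340 = 65%, 2–3 yr 165/220 = 75%, 4–9 yr 80/160 = 50%, 10–19 yr 144/320 = 45%, 20+ yr 51/60 = 85%.
Weighting each respondent by the inverse class response rate inflates each class back to its sampled size, so the class weight is n_sampled:
  0–1 yr: 340 × 4 = 1360
  2–3 yr: 220 × 36 = 7920
  4–9 yr: 160 × 28 = 4480
  10–19 yr: 320 × 20 = 6400
  20+ yr: 60 × 6 = 360
Adjusted estimate = 20,520 / 1,100 = 18.6545 → 18.7.

18.7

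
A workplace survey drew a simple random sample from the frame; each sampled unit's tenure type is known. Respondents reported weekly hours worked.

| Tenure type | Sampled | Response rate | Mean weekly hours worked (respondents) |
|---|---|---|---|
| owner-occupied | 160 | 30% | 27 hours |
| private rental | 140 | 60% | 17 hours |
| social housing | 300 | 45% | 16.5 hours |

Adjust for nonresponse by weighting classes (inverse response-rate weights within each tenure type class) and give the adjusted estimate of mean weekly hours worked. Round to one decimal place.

19.4

Weighting each respondent by the inverse class response rate inflates each class back to its sampled size, so the class weight is n_sampled:
  owner-occupied: 160 × 27 = 4320
  private rental: 140 × 17 = 2380
  social housing: 300 × 16.5 = 4950
Adjusted estimate = 11,650 / 600 = 19.4167 → 19.4.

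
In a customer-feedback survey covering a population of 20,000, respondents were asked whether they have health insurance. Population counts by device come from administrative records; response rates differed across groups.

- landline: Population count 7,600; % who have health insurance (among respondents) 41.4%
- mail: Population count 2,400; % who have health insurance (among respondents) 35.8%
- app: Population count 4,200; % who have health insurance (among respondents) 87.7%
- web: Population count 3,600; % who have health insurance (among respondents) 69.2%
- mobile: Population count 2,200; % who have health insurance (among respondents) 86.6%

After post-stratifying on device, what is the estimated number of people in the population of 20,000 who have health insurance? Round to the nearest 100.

Each cell contributes its population count × the respondent rate:
  landline: 7,600 × 41.4% = 3146.4
  mail: 2,400 × 35.8% = 859.2
  app: 4,200 × 87.7% = 3683.4
  web: 3,600 × 69.2% = 2491.2
  mobile: 2,200 × 86.6% = 1905.2
Estimated total = 12085.4 → 12,100.

12,100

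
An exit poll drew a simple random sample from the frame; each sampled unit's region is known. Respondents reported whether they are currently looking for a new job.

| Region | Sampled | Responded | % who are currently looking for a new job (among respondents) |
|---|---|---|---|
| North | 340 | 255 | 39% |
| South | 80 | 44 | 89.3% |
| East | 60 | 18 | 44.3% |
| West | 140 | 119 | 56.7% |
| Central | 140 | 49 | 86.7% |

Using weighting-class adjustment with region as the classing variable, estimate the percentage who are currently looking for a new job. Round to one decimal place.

56.8%

Response rates by class: North 255/340 = 75%, South 44/80 = 55%, East 18/60 = 30%, West 119/140 = 85%, Central 49/140 = 35%.
With weight = n_sampled/n_responded per class, the weighted class total is n_sampled:
  North: 340 × 39 = 13,260
  South: 80 × 89.3 = 7144
  East: 60 × 44.3 = 2658
  West: 140 × 56.7 = 7938
  Central: 140 × 86.7 = 12,138
Adjusted estimate = 43,138 / 760 = 56.7605 → 56.8%.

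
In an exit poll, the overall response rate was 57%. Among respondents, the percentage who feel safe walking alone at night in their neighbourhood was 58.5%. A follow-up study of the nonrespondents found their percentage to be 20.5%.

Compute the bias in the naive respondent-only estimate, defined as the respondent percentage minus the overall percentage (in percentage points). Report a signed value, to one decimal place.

+16.3 percentage points

Nonresponse fraction = 1 − 0.57 = 0.43.
Bias = (nonresponse fraction) × (respondent percentage − nonrespondent percentage)
     = 0.43 × (58.5 − 20.5) = 0.43 × 38 = 16.34.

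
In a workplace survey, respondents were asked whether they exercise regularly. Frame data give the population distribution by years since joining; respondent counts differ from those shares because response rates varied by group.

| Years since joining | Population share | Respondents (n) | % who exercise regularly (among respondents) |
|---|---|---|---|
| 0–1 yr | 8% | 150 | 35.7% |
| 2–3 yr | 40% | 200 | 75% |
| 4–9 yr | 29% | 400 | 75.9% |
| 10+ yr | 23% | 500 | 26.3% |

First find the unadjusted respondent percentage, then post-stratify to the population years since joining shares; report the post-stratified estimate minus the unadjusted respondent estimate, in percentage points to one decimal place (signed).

Naive respondent-only estimate (weights = respondent counts):
  (150/1250)×35.7 + (200/1250)×75 + (400/1250)×75.9 + (500/1250)×26.3 = 51.092%
Post-stratified estimate weights by population shares:
  0.08×35.7 + 0.4×75 + 0.29×75.9 + 0.23×26.3 = 60.916%
Difference = 60.916 − 51.092 = 9.824 pp.

+9.8 percentage points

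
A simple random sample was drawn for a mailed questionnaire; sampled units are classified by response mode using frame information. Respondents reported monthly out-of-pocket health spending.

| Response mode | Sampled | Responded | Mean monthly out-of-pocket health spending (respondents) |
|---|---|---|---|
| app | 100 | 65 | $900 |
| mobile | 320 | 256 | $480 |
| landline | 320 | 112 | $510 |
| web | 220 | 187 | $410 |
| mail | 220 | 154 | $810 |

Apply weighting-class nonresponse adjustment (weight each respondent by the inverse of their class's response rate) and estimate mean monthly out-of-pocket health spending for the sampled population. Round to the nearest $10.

Class response rates: app 65/100 = 65%, mobile 256/320 = 80%, landline 112/320 = 35%, web 187/220 = 85%, mail 154/220 = 70%.
Weighting each respondent by the inverse class response rate inflates each class back to its sampled size, so the class weight is n_sampled:
  app: 100 × 900 = 90,000
  mobile: 320 × 480 = 153,600
  landline: 320 × 510 = 163,200
  web: 220 × 410 = 90,200
  mail: 220 × 810 = 178,200
Adjusted estimate = 675,200 / 1,180 = 572.203 → $570.

$570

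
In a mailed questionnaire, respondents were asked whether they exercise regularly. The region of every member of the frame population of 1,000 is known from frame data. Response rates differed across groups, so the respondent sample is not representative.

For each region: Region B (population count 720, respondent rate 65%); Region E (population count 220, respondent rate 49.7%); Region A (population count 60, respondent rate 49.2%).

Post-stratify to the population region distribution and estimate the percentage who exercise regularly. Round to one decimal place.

60.7%

Post-stratification weights by population share, not respondent share:
  Region B: (720/1,000) × 65 = 46.8
  Region E: (220/1,000) × 49.7 = 10.934
  Region A: (60/1,000) × 49.2 = 2.952
Post-stratified estimate = 60.686 → 60.7%.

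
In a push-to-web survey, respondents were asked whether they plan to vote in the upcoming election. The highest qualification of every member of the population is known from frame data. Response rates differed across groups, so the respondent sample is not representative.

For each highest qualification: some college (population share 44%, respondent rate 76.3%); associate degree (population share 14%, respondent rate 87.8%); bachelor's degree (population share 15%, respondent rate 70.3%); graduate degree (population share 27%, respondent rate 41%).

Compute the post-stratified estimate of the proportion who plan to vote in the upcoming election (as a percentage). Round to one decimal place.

Post-stratification weights by population share, not respondent share:
  some college: 0.44 × 76.3 = 33.572
  associate degree: 0.14 × 87.8 = 12.292
  bachelor's degree: 0.15 × 70.3 = 10.545
  graduate degree: 0.27 × 41 = 11.07
Post-stratified estimate = 67.479 → 67.5%.

67.5%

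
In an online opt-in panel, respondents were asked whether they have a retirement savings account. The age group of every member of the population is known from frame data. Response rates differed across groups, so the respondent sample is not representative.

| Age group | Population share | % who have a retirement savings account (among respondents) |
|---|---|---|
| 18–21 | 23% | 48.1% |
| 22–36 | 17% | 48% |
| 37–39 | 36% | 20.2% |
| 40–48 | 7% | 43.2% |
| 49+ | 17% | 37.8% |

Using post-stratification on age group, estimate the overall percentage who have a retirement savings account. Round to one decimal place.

35.9%

Each cell contributes population-share × respondent value:
  18–21: 0.23 × 48.1 = 11.063
  22–36: 0.17 × 48 = 8.16
  37–39: 0.36 × 20.2 = 7.272
  40–48: 0.07 × 43.2 = 3.024
  49+: 0.17 × 37.8 = 6.426
Post-stratified estimate = 35.945 → 35.9%.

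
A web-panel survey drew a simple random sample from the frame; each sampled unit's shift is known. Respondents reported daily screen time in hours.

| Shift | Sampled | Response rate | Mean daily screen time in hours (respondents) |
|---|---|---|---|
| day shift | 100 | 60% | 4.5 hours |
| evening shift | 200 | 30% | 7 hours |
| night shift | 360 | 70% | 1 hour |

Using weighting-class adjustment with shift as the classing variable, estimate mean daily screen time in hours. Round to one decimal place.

Inverse-response-rate weighting restores each class to its sampled count, so class totals weight by n_sampled:
  day shift: 100 × 4.5 = 450
  evening shift: 200 × 7 = 1400
  night shift: 360 × 1 = 360
Adjusted estimate = 2210 / 660 = 3.34849 → 3.3.

3.3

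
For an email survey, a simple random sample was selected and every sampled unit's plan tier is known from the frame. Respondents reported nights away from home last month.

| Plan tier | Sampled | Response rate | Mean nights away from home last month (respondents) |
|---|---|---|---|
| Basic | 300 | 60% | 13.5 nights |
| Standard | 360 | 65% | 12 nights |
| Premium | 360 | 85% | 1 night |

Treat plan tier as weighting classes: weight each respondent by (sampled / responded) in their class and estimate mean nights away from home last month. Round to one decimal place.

Weighting each respondent by the inverse class response rate inflates each class back to its sampled size, so the class weight is n_sampled:
  Basic: 300 × 13.5 = 4050
  Standard: 360 × 12 = 4320
  Premium: 360 × 1 = 360
Adjusted estimate = 8730 / 1,020 = 8.55882 → 8.6.

8.6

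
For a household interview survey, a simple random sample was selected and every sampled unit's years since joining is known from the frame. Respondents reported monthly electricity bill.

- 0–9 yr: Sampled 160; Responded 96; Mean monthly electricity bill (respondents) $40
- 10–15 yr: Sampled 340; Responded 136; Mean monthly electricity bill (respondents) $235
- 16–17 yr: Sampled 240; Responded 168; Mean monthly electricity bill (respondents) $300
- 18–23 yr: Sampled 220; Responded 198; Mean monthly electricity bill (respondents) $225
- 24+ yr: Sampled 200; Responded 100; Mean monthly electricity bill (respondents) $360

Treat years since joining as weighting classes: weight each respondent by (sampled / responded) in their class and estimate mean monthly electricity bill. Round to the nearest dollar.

Response rates by class: 0–9 yr 96/160 = 60%, 10–15 yr 136/340 = 40%, 16–17 yr 168/240 = 70%, 18–23 yr 198/220 = 90%, 24+ yr 100/200 = 50%.
Weighting each respondent by the inverse class response rate inflates each class back to its sampled size, so the class weight is n_sampled:
  0–9 yr: 160 × 40 = 6400
  10–15 yr: 340 × 235 = 79,900
  16–17 yr: 240 × 300 = 72,000
  18–23 yr: 220 × 225 = 49,500
  24+ yr: 200 × 360 = 72,000
Adjusted estimate = 279,800 / 1,160 = 241.207 → $241.

$241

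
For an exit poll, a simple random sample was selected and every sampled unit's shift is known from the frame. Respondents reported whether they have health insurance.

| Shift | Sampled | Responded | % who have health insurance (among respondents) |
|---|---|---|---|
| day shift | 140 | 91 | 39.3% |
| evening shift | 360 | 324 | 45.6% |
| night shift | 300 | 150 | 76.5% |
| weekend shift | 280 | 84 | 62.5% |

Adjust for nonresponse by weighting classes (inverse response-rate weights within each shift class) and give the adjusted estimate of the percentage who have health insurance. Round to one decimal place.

57.7%

Response rates by class: day shift 91/140 = 65%, evening shift 324/360 = 90%, night shift 150/300 = 50%, weekend shift 84/280 = 30%.
With weight = n_sampled/n_responded per class, the weighted class total is n_sampled:
  day shift: 140 × 39.3 = 5502
  evening shift: 360 × 45.6 = 16,416
  night shift: 300 × 76.5 = 22,950
  weekend shift: 280 × 62.5 = 17,500
Adjusted estimate = 62,368 / 1,080 = 57.7481 → 57.7%.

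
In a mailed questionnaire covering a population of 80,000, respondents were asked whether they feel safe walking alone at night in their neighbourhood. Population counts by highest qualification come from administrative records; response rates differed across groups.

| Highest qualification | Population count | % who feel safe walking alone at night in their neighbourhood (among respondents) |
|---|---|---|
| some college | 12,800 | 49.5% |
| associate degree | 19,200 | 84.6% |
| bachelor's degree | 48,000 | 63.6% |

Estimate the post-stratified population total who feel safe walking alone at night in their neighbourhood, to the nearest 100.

Estimated count per cell = population count × respondent percentage:
  some college: 12,800 × 49.5% = 6336
  associate degree: 19,200 × 84.6% = 16243.2
  bachelor's degree: 48,000 × 63.6% = 30,528
Estimated total = 53107.2 → 53,100.

53,100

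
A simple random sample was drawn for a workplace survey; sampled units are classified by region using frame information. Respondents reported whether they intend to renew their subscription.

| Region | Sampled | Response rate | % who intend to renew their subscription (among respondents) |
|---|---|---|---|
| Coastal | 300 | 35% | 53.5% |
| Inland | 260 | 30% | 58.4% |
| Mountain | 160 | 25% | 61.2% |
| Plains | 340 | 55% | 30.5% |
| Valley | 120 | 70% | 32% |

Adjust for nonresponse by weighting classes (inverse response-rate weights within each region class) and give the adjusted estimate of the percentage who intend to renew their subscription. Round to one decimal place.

46.8%

Weighting each respondent by the inverse class response rate inflates each class back to its sampled size, so the class weight is n_sampled:
  Coastal: 300 × 53.5 = 16,050
  Inland: 260 × 58.4 = 15,184
  Mountain: 160 × 61.2 = 9792
  Plains: 340 × 30.5 = 10,370
  Valley: 120 × 32 = 3840
Adjusted estimate = 55,236 / 1,180 = 46.8102 → 46.8%.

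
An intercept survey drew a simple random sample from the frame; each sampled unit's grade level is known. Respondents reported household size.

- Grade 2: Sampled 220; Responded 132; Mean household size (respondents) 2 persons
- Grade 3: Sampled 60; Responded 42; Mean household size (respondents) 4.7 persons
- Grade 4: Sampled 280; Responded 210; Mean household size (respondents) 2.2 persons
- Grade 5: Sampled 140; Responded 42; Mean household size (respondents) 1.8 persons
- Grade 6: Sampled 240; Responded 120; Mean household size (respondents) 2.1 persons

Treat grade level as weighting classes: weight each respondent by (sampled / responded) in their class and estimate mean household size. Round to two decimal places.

2.23

Response rates by class: Grade 2 132/220 = 60%, Grade 3 42/60 = 70%, Grade 4 210/280 = 75%, Grade 5 42/140 = 30%, Grade 6 120/240 = 50%.
With weight = n_sampled/n_responded per class, the weighted class total is n_sampled:
  Grade 2: 220 × 2 = 440
  Grade 3: 60 × 4.7 = 282
  Grade 4: 280 × 2.2 = 616
  Grade 5: 140 × 1.8 = 252
  Grade 6: 240 × 2.1 = 504
Adjusted estimate = 2094 / 940 = 2.22766 → 2.23.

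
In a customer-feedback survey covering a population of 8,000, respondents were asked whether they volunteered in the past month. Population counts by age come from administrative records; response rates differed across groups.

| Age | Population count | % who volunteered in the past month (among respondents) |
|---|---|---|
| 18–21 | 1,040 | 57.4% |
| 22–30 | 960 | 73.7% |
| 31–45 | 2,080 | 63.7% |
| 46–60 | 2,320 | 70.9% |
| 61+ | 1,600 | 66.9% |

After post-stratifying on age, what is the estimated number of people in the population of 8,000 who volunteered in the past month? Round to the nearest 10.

5,340

Estimated count per cell = population count × respondent percentage:
  18–21: 1,040 × 57.4% = 596.96
  22–30: 960 × 73.7% = 707.52
  31–45: 2,080 × 63.7% = 1324.96
  46–60: 2,320 × 70.9% = 1644.88
  61+: 1,600 × 66.9% = 1070.4
Estimated total = 5344.72 → 5,340.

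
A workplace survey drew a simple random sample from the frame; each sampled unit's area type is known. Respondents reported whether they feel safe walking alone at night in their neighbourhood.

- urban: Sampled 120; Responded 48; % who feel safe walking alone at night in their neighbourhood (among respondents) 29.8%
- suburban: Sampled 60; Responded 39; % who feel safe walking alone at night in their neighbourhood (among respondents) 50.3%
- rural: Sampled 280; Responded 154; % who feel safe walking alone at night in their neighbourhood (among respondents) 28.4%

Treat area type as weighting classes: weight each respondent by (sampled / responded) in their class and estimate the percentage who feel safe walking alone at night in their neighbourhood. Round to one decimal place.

Response rates by class: urban 48/120 = 40%, suburban 39/60 = 65%, rural 154/280 = 55%.
Weighting each respondent by the inverse class response rate inflates each class back to its sampled size, so the class weight is n_sampled:
  urban: 120 × 29.8 = 3576
  suburban: 60 × 50.3 = 3018
  rural: 280 × 28.4 = 7952
Adjusted estimate = 14,546 / 460 = 31.6217 → 31.6%.

31.6%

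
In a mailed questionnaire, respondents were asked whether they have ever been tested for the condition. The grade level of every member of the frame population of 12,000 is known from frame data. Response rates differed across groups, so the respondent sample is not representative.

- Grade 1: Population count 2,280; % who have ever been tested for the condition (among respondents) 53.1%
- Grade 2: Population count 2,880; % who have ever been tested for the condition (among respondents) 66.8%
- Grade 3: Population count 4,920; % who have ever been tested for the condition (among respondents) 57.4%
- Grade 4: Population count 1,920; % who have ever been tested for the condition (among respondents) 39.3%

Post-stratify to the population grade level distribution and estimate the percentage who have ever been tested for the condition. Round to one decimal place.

55.9%

Each cell contributes population-share × respondent value:
  Grade 1: (2,280/12,000) × 53.1 = 10.089
  Grade 2: (2,880/12,000) × 66.8 = 16.032
  Grade 3: (4,920/12,000) × 57.4 = 23.534
  Grade 4: (1,920/12,000) × 39.3 = 6.288
Post-stratified estimate = 55.943 → 55.9%.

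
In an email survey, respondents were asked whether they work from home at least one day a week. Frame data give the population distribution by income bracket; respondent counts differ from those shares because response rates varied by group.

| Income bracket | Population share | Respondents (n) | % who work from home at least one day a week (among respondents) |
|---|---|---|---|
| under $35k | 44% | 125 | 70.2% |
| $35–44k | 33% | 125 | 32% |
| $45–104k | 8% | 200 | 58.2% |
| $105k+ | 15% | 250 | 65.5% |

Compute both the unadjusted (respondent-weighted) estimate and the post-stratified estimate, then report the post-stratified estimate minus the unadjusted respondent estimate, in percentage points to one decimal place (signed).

Unadjusted (pooled respondent) estimate weights by respondent counts:
  (125/700)×70.2 + (125/700)×32 + (200/700)×58.2 + (250/700)×65.5 = 58.2714%
Reweighting by population income bracket shares:
  0.44×70.2 + 0.33×32 + 0.08×58.2 + 0.15×65.5 = 55.929%
Difference = 55.929 − 58.2714 = -2.3424 pp.

-2.3 percentage points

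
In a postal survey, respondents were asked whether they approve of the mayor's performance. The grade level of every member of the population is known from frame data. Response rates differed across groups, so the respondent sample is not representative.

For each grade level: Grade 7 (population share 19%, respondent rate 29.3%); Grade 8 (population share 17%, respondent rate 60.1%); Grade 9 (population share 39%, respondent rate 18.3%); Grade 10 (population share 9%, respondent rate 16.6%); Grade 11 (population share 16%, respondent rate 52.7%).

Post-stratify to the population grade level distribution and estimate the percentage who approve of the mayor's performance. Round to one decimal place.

32.8%

Weight each group's respondent value by its population share:
  Grade 7: 0.19 × 29.3 = 5.567
  Grade 8: 0.17 × 60.1 = 10.217
  Grade 9: 0.39 × 18.3 = 7.137
  Grade 10: 0.09 × 16.6 = 1.494
  Grade 11: 0.16 × 52.7 = 8.432
Post-stratified estimate = 32.847 → 32.8%.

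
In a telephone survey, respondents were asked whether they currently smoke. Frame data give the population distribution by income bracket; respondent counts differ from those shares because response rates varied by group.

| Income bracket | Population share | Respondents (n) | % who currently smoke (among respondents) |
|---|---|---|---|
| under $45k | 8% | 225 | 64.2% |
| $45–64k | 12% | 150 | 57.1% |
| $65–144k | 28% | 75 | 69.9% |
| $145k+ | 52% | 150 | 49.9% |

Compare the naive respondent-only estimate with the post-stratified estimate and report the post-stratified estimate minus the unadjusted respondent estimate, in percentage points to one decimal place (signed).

Naive respondent-only estimate (weights = respondent counts):
  (225/600)×64.2 + (150/600)×57.1 + (75/600)×69.9 + (150/600)×49.9 = 59.5625%
Post-stratifying to population shares instead:
  0.08×64.2 + 0.12×57.1 + 0.28×69.9 + 0.52×49.9 = 57.508%
Difference = 57.508 − 59.5625 = -2.0545 pp.

-2.1 percentage points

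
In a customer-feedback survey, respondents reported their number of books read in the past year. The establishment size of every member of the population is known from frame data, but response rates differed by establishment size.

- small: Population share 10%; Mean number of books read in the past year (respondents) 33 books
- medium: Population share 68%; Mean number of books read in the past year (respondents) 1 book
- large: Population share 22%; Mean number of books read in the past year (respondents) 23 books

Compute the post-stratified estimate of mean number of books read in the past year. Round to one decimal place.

Post-stratification weights by population share, not respondent share:
  small: 0.1 × 33 = 3.3
  medium: 0.68 × 1 = 0.68
  large: 0.22 × 23 = 5.06
Post-stratified estimate = 9.04 → 9.0.

9.0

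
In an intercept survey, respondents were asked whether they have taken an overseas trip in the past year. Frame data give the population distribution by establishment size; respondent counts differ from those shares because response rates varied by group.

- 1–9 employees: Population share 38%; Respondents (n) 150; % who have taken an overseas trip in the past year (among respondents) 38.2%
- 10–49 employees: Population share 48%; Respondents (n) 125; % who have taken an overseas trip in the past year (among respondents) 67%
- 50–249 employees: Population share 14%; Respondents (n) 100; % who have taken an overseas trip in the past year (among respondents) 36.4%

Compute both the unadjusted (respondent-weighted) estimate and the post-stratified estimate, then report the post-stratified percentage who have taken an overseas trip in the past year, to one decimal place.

Naive respondent-only estimate (weights = respondent counts):
  (150/375)×38.2 + (125/375)×67 + (100/375)×36.4 = 47.32%
Post-stratified estimate weights by population shares:
  0.38×38.2 + 0.48×67 + 0.14×36.4 = 51.772%

51.8%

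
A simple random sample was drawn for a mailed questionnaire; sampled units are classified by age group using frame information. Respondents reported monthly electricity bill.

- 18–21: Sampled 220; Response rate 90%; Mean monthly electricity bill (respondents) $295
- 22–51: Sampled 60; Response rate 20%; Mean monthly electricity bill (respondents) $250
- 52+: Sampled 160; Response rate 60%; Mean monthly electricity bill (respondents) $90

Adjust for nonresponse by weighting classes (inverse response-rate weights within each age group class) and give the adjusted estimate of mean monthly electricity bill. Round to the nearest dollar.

Each respondent's weight = sampled/responded in their class; summing within a class gives n_sampled, so:
  18–21: 220 × 295 = 64,900
  22–51: 60 × 250 = 15,000
  52+: 160 × 90 = 14,400
Adjusted estimate = 94,300 / 440 = 214.318 → $214.

$214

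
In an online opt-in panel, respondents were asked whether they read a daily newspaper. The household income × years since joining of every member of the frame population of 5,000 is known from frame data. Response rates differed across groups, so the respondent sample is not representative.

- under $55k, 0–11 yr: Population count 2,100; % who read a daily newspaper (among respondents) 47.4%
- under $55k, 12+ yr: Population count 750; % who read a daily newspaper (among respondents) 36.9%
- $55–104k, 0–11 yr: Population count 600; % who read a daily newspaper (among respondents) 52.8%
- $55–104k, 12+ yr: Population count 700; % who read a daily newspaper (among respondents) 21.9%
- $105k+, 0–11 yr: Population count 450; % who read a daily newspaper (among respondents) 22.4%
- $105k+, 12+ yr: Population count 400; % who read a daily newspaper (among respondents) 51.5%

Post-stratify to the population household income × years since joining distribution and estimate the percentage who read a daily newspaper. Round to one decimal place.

Weight each group's respondent value by its population share:
  under $55k, 0–11 yr: (2,100/5,000) × 47.4 = 19.908
  under $55k, 12+ yr: (750/5,000) × 36.9 = 5.535
  $55–104k, 0–11 yr: (600/5,000) × 52.8 = 6.336
  $55–104k, 12+ yr: (700/5,000) × 21.9 = 3.066
  $105k+, 0–11 yr: (450/5,000) × 22.4 = 2.016
  $105k+, 12+ yr: (400/5,000) × 51.5 = 4.12
Post-stratified estimate = 40.981 → 41.0%.

41.0%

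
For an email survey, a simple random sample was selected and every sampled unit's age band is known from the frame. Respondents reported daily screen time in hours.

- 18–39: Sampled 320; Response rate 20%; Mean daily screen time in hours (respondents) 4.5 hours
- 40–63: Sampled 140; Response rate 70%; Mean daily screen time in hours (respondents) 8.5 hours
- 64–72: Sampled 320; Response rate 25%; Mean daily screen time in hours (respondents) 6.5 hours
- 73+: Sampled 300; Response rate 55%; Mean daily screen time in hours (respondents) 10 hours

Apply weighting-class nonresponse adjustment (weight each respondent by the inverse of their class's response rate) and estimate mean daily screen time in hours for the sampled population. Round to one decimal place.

7.1

Each respondent's weight = sampled/responded in their class; summing within a class gives n_sampled, so:
  18–39: 320 × 4.5 = 1440
  40–63: 140 × 8.5 = 1190
  64–72: 320 × 6.5 = 2080
  73+: 300 × 10 = 3000
Adjusted estimate = 7710 / 1,080 = 7.13889 → 7.1.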